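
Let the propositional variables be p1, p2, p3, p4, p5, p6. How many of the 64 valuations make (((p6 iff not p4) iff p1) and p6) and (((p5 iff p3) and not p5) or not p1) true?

Initial set: {((((p6 iff not p4) iff p1) and p6) and (((p5 iff p3) and not p5) or not p1))}.
((((p6 iff not p4) iff p1) and p6) and (((p5 iff p3) and not p5) or not p1)): α-rule — add (((p6 iff not p4) iff p1) and p6), (((p5 iff p3) and not p5) or not p1).
(((p6 iff not p4) iff p1) and p6): α-rule — add ((p6 iff not p4) iff p1), p6.
(((p5 iff p3) and not p5) or not p1): β-rule — branch into ((p5 iff p3) and not p5)  //  not p1.
  branch 1 (add ((p5 iff p3) and not p5)):
    ((p5 iff p3) and not p5): α-rule — add (p5 iff p3), not p5.
    ((p6 iff not p4) iff p1): β-rule — branch into (p6 iff not p4), p1  //  not (p6 iff not p4), not p1.
      branch 1.1 (add (p6 iff not p4), p1):
        (p5 iff p3): β-rule — branch into p5, p3  //  not p5, not p3.
          branch 1.1.1 (add p5, p3):
            × closes — contains both p5 and not p5.
          branch 1.1.2 (add not p5, not p3):
            (p6 iff not p4): β-rule — branch into p6, not p4  //  not p6, not not p4.
              branch 1.1.2.1 (add p6, not p4):
                ○ open, literals {p1=1, p3=0, p4=0, p5=0, p6=1}.
              branch 1.1.2.2 (add not p6, not not p4):
                × closes — contains both p6 and not p6.
      branch 1.2 (add not (p6 iff not p4), not p1):
        (p5 iff p3): β-rule — branch into p5, p3  //  not p5, not p3.
          branch 1.2.1 (add p5, p3):
            × closes — contains both p5 and not p5.
          branch 1.2.2 (add not p5, not p3):
            not (p6 iff not p4): β-rule — branch into p6, not not p4  //  not p6, not p4.
              branch 1.2.2.1 (add p6, not not p4):
                ○ open, literals {p1=0, p3=0, p4=1, p5=0, p6=1}.
              branch 1.2.2.2 (add not p6, not p4):
                × closes — contains both p6 and not p6.
  branch 2 (add not p1):
    ((p6 iff not p4) iff p1): β-rule — branch into (p6 iff not p4), p1  //  not (p6 iff not p4), not p1.
      branch 2.1 (add (p6 iff not p4), p1):
        × closes — contains both p1 and not p1.
      branch 2.2 (add not (p6 iff not p4), not p1):
        not (p6 iff not p4): β-rule — branch into p6, not not p4  //  not p6, not p4.
          branch 2.2.1 (add p6, not not p4):
            ○ open, literals {p1=0, p4=1, p6=1}.
          branch 2.2.2 (add not p6, not p4):
            × closes — contains both p6 and not p6.
6 branches closed, 3 open.
Each open branch fixes some atoms; the unmentioned ones are free. Counting distinct full assignments: branch {p1=1, p3=0, p4=0, p5=0, p6=1} (p2) contributes 2 new; branch {p1=0, p3=0, p4=1, p5=0, p6=1} (p2) contributes 2 new; branch {p1=0, p4=1, p6=1} (p2, p3, p5) contributes 6 new. Total: 10.

10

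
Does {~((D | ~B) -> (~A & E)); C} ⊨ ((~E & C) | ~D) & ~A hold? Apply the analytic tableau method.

Initial set: {T ~((D | ~B) -> (~A & E)); T C; F (((~E & C) | ~D) & ~A)}.
T ~((D | ~B) -> (~A & E)): α-rule — add T (D | ~B), F (~A & E).
F (((~E & C) | ~D) & ~A): β-rule — branch into F ((~E & C) | ~D)  //  F ~A.
  branch 1 (add F ((~E & C) | ~D)):
    F ((~E & C) | ~D): α-rule — add F (~E & C), F ~D.
    T (D | ~B): β-rule — branch into T D  //  T ~B.
      branch 1.1 (add T D):
        F (~A & E): β-rule — branch into F ~A  //  F E.
          branch 1.1.1 (add F ~A):
            F (~E & C): β-rule — branch into F ~E  //  F C.
              branch 1.1.1.1 (add F ~E):
                ○ open, literals {A=1, C=1, D=1, E=1}.
              branch 1.1.1.2 (add F C):
                × closes — contains both C and ~C.
          branch 1.1.2 (add F E):
            F (~E & C): β-rule — branch into F ~E  //  F C.
              branch 1.1.2.1 (add F ~E):
                × closes — contains both E and ~E.
              branch 1.1.2.2 (add F C):
                × closes — contains both C and ~C.
      branch 1.2 (add T ~B):
        F (~A & E): β-rule — branch into F ~A  //  F E.
          branch 1.2.1 (add F ~A):
            F (~E & C): β-rule — branch into F ~E  //  F C.
              branch 1.2.1.1 (add F ~E):
                ○ open, literals {A=1, B=0, C=1, D=1, E=1}.
              branch 1.2.1.2 (add F C):
                × closes — contains both C and ~C.
          branch 1.2.2 (add F E):
            F (~E & C): β-rule — branch into F ~E  //  F C.
              branch 1.2.2.1 (add F ~E):
                × closes — contains both E and ~E.
              branch 1.2.2.2 (add F C):
                × closes — contains both C and ~C.
  branch 2 (add F ~A):
    T (D | ~B): β-rule — branch into T D  //  T ~B.
      branch 2.1 (add T D):
        F (~A & E): β-rule — branch into F ~A  //  F E.
          branch 2.1.1 (add F ~A):
            ○ open, literals {A=1, C=1, D=1}.
          branch 2.1.2 (add F E):
            ○ open, literals {A=1, C=1, D=1, E=0}.
      branch 2.2 (add T ~B):
        F (~A & E): β-rule — branch into F ~A  //  F E.
          branch 2.2.1 (add F ~A):
            ○ open, literals {A=1, B=0, C=1}.
          branch 2.2.2 (add F E):
            ○ open, literals {A=1, B=0, C=1, E=0}.
6 branches closed, 6 open.
An open branch gives a countermodel: A=1, C=1, D=1, E=1 (unmentioned atoms arbitrary); the premises hold there but the conclusion fails.

No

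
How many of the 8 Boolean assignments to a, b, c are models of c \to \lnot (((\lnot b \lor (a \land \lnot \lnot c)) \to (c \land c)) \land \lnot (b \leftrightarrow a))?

6

Initial set: {T (c \to \lnot (((\lnot b \lor (a \land \lnot \lnot c)) \to (c \land c)) \land \lnot (b \leftrightarrow a)))}.
T (c \to \lnot (((\lnot b \lor (a \land \lnot \lnot c)) \to (c \land c)) \land \lnot (b \leftrightarrow a))): β-rule — branch into F c  //  T \lnot (((\lnot b \lor (a \land \lnot \lnot c)) \to (c \land c)) \land \lnot (b \leftrightarrow a)).
  branch 1 (add F c):
    ○ open, literals {c=false}.
  branch 2 (add T \lnot (((\lnot b \lor (a \land \lnot \lnot c)) \to (c \land c)) \land \lnot (b \leftrightarrow a))):
    T \lnot (((\lnot b \lor (a \land \lnot \lnot c)) \to (c \land c)) \land \lnot (b \leftrightarrow a)): β-rule — branch into F ((\lnot b \lor (a \land \lnot \lnot c)) \to (c \land c))  //  F \lnot (b \leftrightarrow a).
      branch 2.1 (add F ((\lnot b \lor (a \land \lnot \lnot c)) \to (c \land c))):
        F ((\lnot b \lor (a \land \lnot \lnot c)) \to (c \land c)): α-rule — add T (\lnot b \lor (a \land \lnot \lnot c)), F (c \land c).
        T (\lnot b \lor (a \land \lnot \lnot c)): β-rule — branch into T \lnot b  //  T (a \land \lnot \lnot c).
          branch 2.1.1 (add T \lnot b):
            F (c \land c): β-rule — branch into F c  //  F c.
              branch 2.1.1.1 (add F c):
                ○ open, literals {b=false, c=false}.
              branch 2.1.1.2 (add F c):
                ○ open, literals {b=false, c=false}.
          branch 2.1.2 (add T (a \land \lnot \lnot c)):
            T (a \land \lnot \lnot c): α-rule — add T a, T \lnot \lnot c.
            T \lnot \lnot c: drop double negation, giving T c.
            F (c \land c): β-rule — branch into F c  //  F c.
              branch 2.1.2.1 (add F c):
                × closes — contains both c and \lnot c.
              branch 2.1.2.2 (add F c):
                × closes — contains both c and \lnot c.
      branch 2.2 (add F \lnot (b \leftrightarrow a)):
        F \lnot (b \leftrightarrow a): β-rule — branch into T b, T a  //  F b, F a.
          branch 2.2.1 (add T b, T a):
            ○ open, literals {a=true, b=true}.
          branch 2.2.2 (add F b, F a):
            ○ open, literals {a=false, b=false}.
2 branches closed, 5 open.
Each open branch fixes some atoms; the unmentioned ones are free. Counting distinct full assignments: branch {c=false} (a, b) contributes 4 new; branch {b=false, c=false} (a) contributes 0 new; branch {b=false, c=false} (a) contributes 0 new; branch {a=true, b=true} (c) contributes 1 new; branch {a=false, b=false} (c) contributes 1 new. Total: 6.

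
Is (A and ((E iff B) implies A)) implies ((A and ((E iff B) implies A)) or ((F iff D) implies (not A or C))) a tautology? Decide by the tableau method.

Assume the negation and expand:
Initial set: {not ((A and ((E iff B) implies A)) implies ((A and ((E iff B) implies A)) or ((F iff D) implies (not A or C))))}.
not ((A and ((E iff B) implies A)) implies ((A and ((E iff B) implies A)) or ((F iff D) implies (not A or C)))): α-rule — add (A and ((E iff B) implies A)), not ((A and ((E iff B) implies A)) or ((F iff D) implies (not A or C))).
(A and ((E iff B) implies A)): α-rule — add A, ((E iff B) implies A).
not ((A and ((E iff B) implies A)) or ((F iff D) implies (not A or C))): α-rule — add not (A and ((E iff B) implies A)), not ((F iff D) implies (not A or C)).
not ((F iff D) implies (not A or C)): α-rule — add (F iff D), not (not A or C).
not (not A or C): α-rule — add not not A, not C.
((E iff B) implies A): β-rule — branch into not (E iff B)  //  A.
  branch 1 (add not (E iff B)):
    not (A and ((E iff B) implies A)): β-rule — branch into not A  //  not ((E iff B) implies A).
      branch 1.1 (add not A):
        × closes — contains both A and not A.
      branch 1.2 (add not ((E iff B) implies A)):
        not ((E iff B) implies A): α-rule — add (E iff B), not A.
        × closes — contains both A and not A.
  branch 2 (add A):
    not (A and ((E iff B) implies A)): β-rule — branch into not A  //  not ((E iff B) implies A).
      branch 2.1 (add not A):
        × closes — contains both A and not A.
      branch 2.2 (add not ((E iff B) implies A)):
        not ((E iff B) implies A): α-rule — add (E iff B), not A.
        × closes — contains both A and not A.
All 4 branches close.
Every branch closed, so the negation is unsatisfiable and the formula is valid.

Valid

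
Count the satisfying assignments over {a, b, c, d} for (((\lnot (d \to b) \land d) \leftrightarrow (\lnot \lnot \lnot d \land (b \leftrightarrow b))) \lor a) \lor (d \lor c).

Initial set: {((((\lnot (d \to b) \land d) \leftrightarrow (\lnot \lnot \lnot d \land (b \leftrightarrow b))) \lor a) \lor (d \lor c))}.
((((\lnot (d \to b) \land d) \leftrightarrow (\lnot \lnot \lnot d \land (b \leftrightarrow b))) \lor a) \lor (d \lor c)): β-rule — branch into (((\lnot (d \to b) \land d) \leftrightarrow (\lnot \lnot \lnot d \land (b \leftrightarrow b))) \lor a)  //  (d \lor c).
  branch 1 (add (((\lnot (d \to b) \land d) \leftrightarrow (\lnot \lnot \lnot d \land (b \leftrightarrow b))) \lor a)):
    (((\lnot (d \to b) \land d) \leftrightarrow (\lnot \lnot \lnot d \land (b \leftrightarrow b))) \lor a): β-rule — branch into ((\lnot (d \to b) \land d) \leftrightarrow (\lnot \lnot \lnot d \land (b \leftrightarrow b)))  //  a.
      branch 1.1 (add ((\lnot (d \to b) \land d) \leftrightarrow (\lnot \lnot \lnot d \land (b \leftrightarrow b)))):
        ((\lnot (d \to b) \land d) \leftrightarrow (\lnot \lnot \lnot d \land (b \leftrightarrow b))): β-rule — branch into (\lnot (d \to b) \land d), (\lnot \lnot \lnot d \land (b \leftrightarrow b))  //  \lnot (\lnot (d \to b) \land d), \lnot (\lnot \lnot \lnot d \land (b \leftrightarrow b)).
          branch 1.1.1 (add (\lnot (d \to b) \land d), (\lnot \lnot \lnot d \land (b \leftrightarrow b))):
            (\lnot (d \to b) \land d): α-rule — add \lnot (d \to b), d.
            (\lnot \lnot \lnot d \land (b \leftrightarrow b)): α-rule — add \lnot \lnot \lnot d, (b \leftrightarrow b).
            \lnot (d \to b): α-rule — add d, \lnot b.
            \lnot \lnot \lnot d: drop double negation, giving \lnot d.
            × closes — contains both d and \lnot d.
          branch 1.1.2 (add \lnot (\lnot (d \to b) \land d), \lnot (\lnot \lnot \lnot d \land (b \leftrightarrow b))):
            \lnot (\lnot (d \to b) \land d): β-rule — branch into \lnot \lnot (d \to b)  //  \lnot d.
              branch 1.1.2.1 (add \lnot \lnot (d \to b)):
                \lnot (\lnot \lnot \lnot d \land (b \leftrightarrow b)): β-rule — branch into \lnot \lnot \lnot \lnot d  //  \lnot (b \leftrightarrow b).
                  branch 1.1.2.1.1 (add \lnot \lnot \lnot \lnot d):
                    \lnot \lnot \lnot \lnot d: drop double negation, giving \lnot \lnot d.
                    \lnot \lnot (d \to b): β-rule — branch into \lnot d  //  b.
                      branch 1.1.2.1.1.1 (add \lnot d):
                        × closes — contains both d and \lnot d.
                      branch 1.1.2.1.1.2 (add b):
                        ○ open, literals {b=true, d=true}.
                  branch 1.1.2.1.2 (add \lnot (b \leftrightarrow b)):
                    \lnot \lnot (d \to b): β-rule — branch into \lnot d  //  b.
                      branch 1.1.2.1.2.1 (add \lnot d):
                        \lnot (b \leftrightarrow b): β-rule — branch into b, \lnot b  //  \lnot b, b.
                          branch 1.1.2.1.2.1.1 (add b, \lnot b):
                            × closes — contains both b and \lnot b.
                          branch 1.1.2.1.2.1.2 (add \lnot b, b):
                            × closes — contains both b and \lnot b.
                      branch 1.1.2.1.2.2 (add b):
                        \lnot (b \leftrightarrow b): β-rule — branch into b, \lnot b  //  \lnot b, b.
                          branch 1.1.2.1.2.2.1 (add b, \lnot b):
                            × closes — contains both b and \lnot b.
                          branch 1.1.2.1.2.2.2 (add \lnot b, b):
                            × closes — contains both b and \lnot b.
              branch 1.1.2.2 (add \lnot d):
                \lnot (\lnot \lnot \lnot d \land (b \leftrightarrow b)): β-rule — branch into \lnot \lnot \lnot \lnot d  //  \lnot (b \leftrightarrow b).
                  branch 1.1.2.2.1 (add \lnot \lnot \lnot \lnot d):
                    \lnot \lnot \lnot \lnot d: drop double negation, giving \lnot \lnot d.
                    × closes — contains both d and \lnot d.
                  branch 1.1.2.2.2 (add \lnot (b \leftrightarrow b)):
                    \lnot (b \leftrightarrow b): β-rule — branch into b, \lnot b  //  \lnot b, b.
                      branch 1.1.2.2.2.1 (add b, \lnot b):
                        × closes — contains both b and \lnot b.
                      branch 1.1.2.2.2.2 (add \lnot b, b):
                        × closes — contains both b and \lnot b.
      branch 1.2 (add a):
        ○ open, literals {a=true}.
  branch 2 (add (d \lor c)):
    (d \lor c): β-rule — branch into d  //  c.
      branch 2.1 (add d):
        ○ open, literals {d=true}.
      branch 2.2 (add c):
        ○ open, literals {c=true}.
9 branches closed, 4 open.
Each open branch fixes some atoms; the unmentioned ones are free. Counting distinct full assignments: branch {b=true, d=true} (a, c) contributes 4 new; branch {a=true} (b, c, d) contributes 6 new; branch {d=true} (a, b, c) contributes 2 new; branch {c=true} (a, b, d) contributes 2 new. Total: 14.

14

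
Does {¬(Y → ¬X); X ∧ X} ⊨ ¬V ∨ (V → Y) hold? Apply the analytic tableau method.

Yes

Initial set: {¬(Y → ¬X); (X ∧ X); ¬(¬V ∨ (V → Y))}.
¬(Y → ¬X): α-rule — add Y, ¬¬X.
(X ∧ X): α-rule — add X, X.
¬(¬V ∨ (V → Y)): α-rule — add ¬¬V, ¬(V → Y).
¬(V → Y): α-rule — add V, ¬Y.
× closes — contains both Y and ¬Y.
All 1 branch closes.
Every branch closed, so the premises entail the conclusion.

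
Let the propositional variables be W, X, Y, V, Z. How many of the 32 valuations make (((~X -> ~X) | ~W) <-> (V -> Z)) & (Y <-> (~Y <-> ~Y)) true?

12

Initial set: {((((~X -> ~X) | ~W) <-> (V -> Z)) & (Y <-> (~Y <-> ~Y)))}.
((((~X -> ~X) | ~W) <-> (V -> Z)) & (Y <-> (~Y <-> ~Y))): α-rule — add (((~X -> ~X) | ~W) <-> (V -> Z)), (Y <-> (~Y <-> ~Y)).
(((~X -> ~X) | ~W) <-> (V -> Z)): β-rule — branch into ((~X -> ~X) | ~W), (V -> Z)  //  ~((~X -> ~X) | ~W), ~(V -> Z).
  branch 1 (add ((~X -> ~X) | ~W), (V -> Z)):
    (Y <-> (~Y <-> ~Y)): β-rule — branch into Y, (~Y <-> ~Y)  //  ~Y, ~(~Y <-> ~Y).
      branch 1.1 (add Y, (~Y <-> ~Y)):
        ((~X -> ~X) | ~W): β-rule — branch into (~X -> ~X)  //  ~W.
          branch 1.1.1 (add (~X -> ~X)):
            (V -> Z): β-rule — branch into ~V  //  Z.
              branch 1.1.1.1 (add ~V):
                (~Y <-> ~Y): β-rule — branch into ~Y, ~Y  //  ~~Y, ~~Y.
                  branch 1.1.1.1.1 (add ~Y, ~Y):
                    × closes — contains both Y and ~Y.
                  branch 1.1.1.1.2 (add ~~Y, ~~Y):
                    (~X -> ~X): β-rule — branch into ~~X  //  ~X.
                      branch 1.1.1.1.2.1 (add ~~X):
                        ○ open, literals {V=0, X=1, Y=1}.
                      branch 1.1.1.1.2.2 (add ~X):
                        ○ open, literals {V=0, X=0, Y=1}.
              branch 1.1.1.2 (add Z):
                (~Y <-> ~Y): β-rule — branch into ~Y, ~Y  //  ~~Y, ~~Y.
                  branch 1.1.1.2.1 (add ~Y, ~Y):
                    × closes — contains both Y and ~Y.
                  branch 1.1.1.2.2 (add ~~Y, ~~Y):
                    (~X -> ~X): β-rule — branch into ~~X  //  ~X.
                      branch 1.1.1.2.2.1 (add ~~X):
                        ○ open, literals {X=1, Y=1, Z=1}.
                      branch 1.1.1.2.2.2 (add ~X):
                        ○ open, literals {X=0, Y=1, Z=1}.
          branch 1.1.2 (add ~W):
            (V -> Z): β-rule — branch into ~V  //  Z.
              branch 1.1.2.1 (add ~V):
                (~Y <-> ~Y): β-rule — branch into ~Y, ~Y  //  ~~Y, ~~Y.
                  branch 1.1.2.1.1 (add ~Y, ~Y):
                    × closes — contains both Y and ~Y.
                  branch 1.1.2.1.2 (add ~~Y, ~~Y):
                    ○ open, literals {V=0, W=0, Y=1}.
              branch 1.1.2.2 (add Z):
                (~Y <-> ~Y): β-rule — branch into ~Y, ~Y  //  ~~Y, ~~Y.
                  branch 1.1.2.2.1 (add ~Y, ~Y):
                    × closes — contains both Y and ~Y.
                  branch 1.1.2.2.2 (add ~~Y, ~~Y):
                    ○ open, literals {W=0, Y=1, Z=1}.
      branch 1.2 (add ~Y, ~(~Y <-> ~Y)):
        ((~X -> ~X) | ~W): β-rule — branch into (~X -> ~X)  //  ~W.
          branch 1.2.1 (add (~X -> ~X)):
            (V -> Z): β-rule — branch into ~V  //  Z.
              branch 1.2.1.1 (add ~V):
                ~(~Y <-> ~Y): β-rule — branch into ~Y, ~~Y  //  ~~Y, ~Y.
                  branch 1.2.1.1.1 (add ~Y, ~~Y):
                    × closes — contains both Y and ~Y.
                  branch 1.2.1.1.2 (add ~~Y, ~Y):
                    × closes — contains both Y and ~Y.
              branch 1.2.1.2 (add Z):
                ~(~Y <-> ~Y): β-rule — branch into ~Y, ~~Y  //  ~~Y, ~Y.
                  branch 1.2.1.2.1 (add ~Y, ~~Y):
                    × closes — contains both Y and ~Y.
                  branch 1.2.1.2.2 (add ~~Y, ~Y):
                    × closes — contains both Y and ~Y.
          branch 1.2.2 (add ~W):
            (V -> Z): β-rule — branch into ~V  //  Z.
              branch 1.2.2.1 (add ~V):
                ~(~Y <-> ~Y): β-rule — branch into ~Y, ~~Y  //  ~~Y, ~Y.
                  branch 1.2.2.1.1 (add ~Y, ~~Y):
                    × closes — contains both Y and ~Y.
                  branch 1.2.2.1.2 (add ~~Y, ~Y):
                    × closes — contains both Y and ~Y.
              branch 1.2.2.2 (add Z):
                ~(~Y <-> ~Y): β-rule — branch into ~Y, ~~Y  //  ~~Y, ~Y.
                  branch 1.2.2.2.1 (add ~Y, ~~Y):
                    × closes — contains both Y and ~Y.
                  branch 1.2.2.2.2 (add ~~Y, ~Y):
                    × closes — contains both Y and ~Y.
  branch 2 (add ~((~X -> ~X) | ~W), ~(V -> Z)):
    ~((~X -> ~X) | ~W): α-rule — add ~(~X -> ~X), ~~W.
    ~(V -> Z): α-rule — add V, ~Z.
    ~(~X -> ~X): α-rule — add ~X, ~~X.
    × closes — contains both X and ~X.
13 branches closed, 6 open.
Each open branch fixes some atoms; the unmentioned ones are free. Counting distinct full assignments: branch {V=0, X=1, Y=1} (W, Z) contributes 4 new; branch {V=0, X=0, Y=1} (W, Z) contributes 4 new; branch {X=1, Y=1, Z=1} (W, V) contributes 2 new; branch {X=0, Y=1, Z=1} (W, V) contributes 2 new; branch {V=0, W=0, Y=1} (X, Z) contributes 0 new; branch {W=0, Y=1, Z=1} (X, V) contributes 0 new. Total: 12.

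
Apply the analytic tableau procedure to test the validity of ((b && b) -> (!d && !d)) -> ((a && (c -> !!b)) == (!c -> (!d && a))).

Assume the negation and expand:
Initial set: {!(((b && b) -> (!d && !d)) -> ((a && (c -> !!b)) == (!c -> (!d && a))))}.
!(((b && b) -> (!d && !d)) -> ((a && (c -> !!b)) == (!c -> (!d && a)))): α-rule — add ((b && b) -> (!d && !d)), !((a && (c -> !!b)) == (!c -> (!d && a))).
((b && b) -> (!d && !d)): β-rule — branch into !(b && b)  //  (!d && !d).
  branch 1 (add !(b && b)):
    !((a && (c -> !!b)) == (!c -> (!d && a))): β-rule — branch into (a && (c -> !!b)), !(!c -> (!d && a))  //  !(a && (c -> !!b)), (!c -> (!d && a)).
      branch 1.1 (add (a && (c -> !!b)), !(!c -> (!d && a))):
        (a && (c -> !!b)): α-rule — add a, (c -> !!b).
        !(!c -> (!d && a)): α-rule — add !c, !(!d && a).
        !(b && b): β-rule — branch into !b  //  !b.
          branch 1.1.1 (add !b):
            (c -> !!b): β-rule — branch into !c  //  !!b.
              branch 1.1.1.1 (add !c):
                !(!d && a): β-rule — branch into !!d  //  !a.
                  branch 1.1.1.1.1 (add !!d):
                    ○ open, literals {a=true, b=false, c=false, d=true}.
                  branch 1.1.1.1.2 (add !a):
                    × closes — contains both a and !a.
              branch 1.1.1.2 (add !!b):
                !!b: drop double negation, giving b.
                × closes — contains both b and !b.
          branch 1.1.2 (add !b):
            (c -> !!b): β-rule — branch into !c  //  !!b.
              branch 1.1.2.1 (add !c):
                !(!d && a): β-rule — branch into !!d  //  !a.
                  branch 1.1.2.1.1 (add !!d):
                    ○ open, literals {a=true, b=false, c=false, d=true}.
                  branch 1.1.2.1.2 (add !a):
                    × closes — contains both a and !a.
              branch 1.1.2.2 (add !!b):
                !!b: drop double negation, giving b.
                × closes — contains both b and !b.
      branch 1.2 (add !(a && (c -> !!b)), (!c -> (!d && a))):
        !(b && b): β-rule — branch into !b  //  !b.
          branch 1.2.1 (add !b):
            !(a && (c -> !!b)): β-rule — branch into !a  //  !(c -> !!b).
              branch 1.2.1.1 (add !a):
                (!c -> (!d && a)): β-rule — branch into !!c  //  (!d && a).
                  branch 1.2.1.1.1 (add !!c):
                    ○ open, literals {a=false, b=false, c=true}.
                  branch 1.2.1.1.2 (add (!d && a)):
                    (!d && a): α-rule — add !d, a.
                    × closes — contains both a and !a.
              branch 1.2.1.2 (add !(c -> !!b)):
                !(c -> !!b): α-rule — add c, !!!b.
                !!!b: drop double negation, giving !b.
                (!c -> (!d && a)): β-rule — branch into !!c  //  (!d && a).
                  branch 1.2.1.2.1 (add !!c):
                    ○ open, literals {b=false, c=true}.
                  branch 1.2.1.2.2 (add (!d && a)):
                    (!d && a): α-rule — add !d, a.
                    ○ open, literals {a=true, b=false, c=true, d=false}.
          branch 1.2.2 (add !b):
            !(a && (c -> !!b)): β-rule — branch into !a  //  !(c -> !!b).
              branch 1.2.2.1 (add !a):
                (!c -> (!d && a)): β-rule — branch into !!c  //  (!d && a).
                  branch 1.2.2.1.1 (add !!c):
                    ○ open, literals {a=false, b=false, c=true}.
                  branch 1.2.2.1.2 (add (!d && a)):
                    (!d && a): α-rule — add !d, a.
                    × closes — contains both a and !a.
              branch 1.2.2.2 (add !(c -> !!b)):
                !(c -> !!b): α-rule — add c, !!!b.
                !!!b: drop double negation, giving !b.
                (!c -> (!d && a)): β-rule — branch into !!c  //  (!d && a).
                  branch 1.2.2.2.1 (add !!c):
                    ○ open, literals {b=false, c=true}.
                  branch 1.2.2.2.2 (add (!d && a)):
                    (!d && a): α-rule — add !d, a.
                    ○ open, literals {a=true, b=false, c=true, d=false}.
  branch 2 (add (!d && !d)):
    (!d && !d): α-rule — add !d, !d.
    !((a && (c -> !!b)) == (!c -> (!d && a))): β-rule — branch into (a && (c -> !!b)), !(!c -> (!d && a))  //  !(a && (c -> !!b)), (!c -> (!d && a)).
      branch 2.1 (add (a && (c -> !!b)), !(!c -> (!d && a))):
        (a && (c -> !!b)): α-rule — add a, (c -> !!b).
        !(!c -> (!d && a)): α-rule — add !c, !(!d && a).
        (c -> !!b): β-rule — branch into !c  //  !!b.
          branch 2.1.1 (add !c):
            !(!d && a): β-rule — branch into !!d  //  !a.
              branch 2.1.1.1 (add !!d):
                × closes — contains both d and !d.
              branch 2.1.1.2 (add !a):
                × closes — contains both a and !a.
          branch 2.1.2 (add !!b):
            !!b: drop double negation, giving b.
            !(!d && a): β-rule — branch into !!d  //  !a.
              branch 2.1.2.1 (add !!d):
                × closes — contains both d and !d.
              branch 2.1.2.2 (add !a):
                × closes — contains both a and !a.
      branch 2.2 (add !(a && (c -> !!b)), (!c -> (!d && a))):
        !(a && (c -> !!b)): β-rule — branch into !a  //  !(c -> !!b).
          branch 2.2.1 (add !a):
            (!c -> (!d && a)): β-rule — branch into !!c  //  (!d && a).
              branch 2.2.1.1 (add !!c):
                ○ open, literals {a=false, c=true, d=false}.
              branch 2.2.1.2 (add (!d && a)):
                (!d && a): α-rule — add !d, a.
                × closes — contains both a and !a.
          branch 2.2.2 (add !(c -> !!b)):
            !(c -> !!b): α-rule — add c, !!!b.
            !!!b: drop double negation, giving !b.
            (!c -> (!d && a)): β-rule — branch into !!c  //  (!d && a).
              branch 2.2.2.1 (add !!c):
                ○ open, literals {b=false, c=true, d=false}.
              branch 2.2.2.2 (add (!d && a)):
                (!d && a): α-rule — add !d, a.
                ○ open, literals {a=true, b=false, c=true, d=false}.
11 branches closed, 11 open.
An open branch gives a countermodel: a=true, b=false, c=false, d=true (unmentioned atoms arbitrary); under it the original formula is false.

Not valid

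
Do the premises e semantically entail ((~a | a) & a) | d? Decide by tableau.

No

Initial set: {T e; F (((~a | a) & a) | d)}.
F (((~a | a) & a) | d): α-rule — add F ((~a | a) & a), F d.
F ((~a | a) & a): β-rule — branch into F (~a | a)  //  F a.
  branch 1 (add F (~a | a)):
    F (~a | a): α-rule — add F ~a, F a.
    × closes — contains both a and ~a.
  branch 2 (add F a):
    ○ open, literals {a=false, d=false, e=true}.
1 branch closed, 1 open.
An open branch gives a countermodel: a=false, d=false, e=true (unmentioned atoms arbitrary); the premises hold there but the conclusion fails.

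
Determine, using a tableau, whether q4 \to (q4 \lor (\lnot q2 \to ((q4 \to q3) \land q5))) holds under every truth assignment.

Valid

Assume the negation and expand:
Initial set: {\lnot (q4 \to (q4 \lor (\lnot q2 \to ((q4 \to q3) \land q5))))}.
\lnot (q4 \to (q4 \lor (\lnot q2 \to ((q4 \to q3) \land q5)))): α-rule — add q4, \lnot (q4 \lor (\lnot q2 \to ((q4 \to q3) \land q5))).
\lnot (q4 \lor (\lnot q2 \to ((q4 \to q3) \land q5))): α-rule — add \lnot q4, \lnot (\lnot q2 \to ((q4 \to q3) \land q5)).
× closes — contains both q4 and \lnot q4.
All 1 branch closes.
Every branch closed, so the negation is unsatisfiable and the formula is valid.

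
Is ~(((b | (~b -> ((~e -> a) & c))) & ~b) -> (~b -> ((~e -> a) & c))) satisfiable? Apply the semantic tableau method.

Initial set: {~(((b | (~b -> ((~e -> a) & c))) & ~b) -> (~b -> ((~e -> a) & c)))}.
~(((b | (~b -> ((~e -> a) & c))) & ~b) -> (~b -> ((~e -> a) & c))): α-rule — add ((b | (~b -> ((~e -> a) & c))) & ~b), ~(~b -> ((~e -> a) & c)).
((b | (~b -> ((~e -> a) & c))) & ~b): α-rule — add (b | (~b -> ((~e -> a) & c))), ~b.
~(~b -> ((~e -> a) & c)): α-rule — add ~b, ~((~e -> a) & c).
(b | (~b -> ((~e -> a) & c))): β-rule — branch into b  //  (~b -> ((~e -> a) & c)).
  branch 1 (add b):
    × closes — contains both b and ~b.
  branch 2 (add (~b -> ((~e -> a) & c))):
    ~((~e -> a) & c): β-rule — branch into ~(~e -> a)  //  ~c.
      branch 2.1 (add ~(~e -> a)):
        ~(~e -> a): α-rule — add ~e, ~a.
        (~b -> ((~e -> a) & c)): β-rule — branch into ~~b  //  ((~e -> a) & c).
          branch 2.1.1 (add ~~b):
            × closes — contains both b and ~b.
          branch 2.1.2 (add ((~e -> a) & c)):
            ((~e -> a) & c): α-rule — add (~e -> a), c.
            (~e -> a): β-rule — branch into ~~e  //  a.
              branch 2.1.2.1 (add ~~e):
                × closes — contains both e and ~e.
              branch 2.1.2.2 (add a):
                × closes — contains both a and ~a.
      branch 2.2 (add ~c):
        (~b -> ((~e -> a) & c)): β-rule — branch into ~~b  //  ((~e -> a) & c).
          branch 2.2.1 (add ~~b):
            × closes — contains both b and ~b.
          branch 2.2.2 (add ((~e -> a) & c)):
            ((~e -> a) & c): α-rule — add (~e -> a), c.
            × closes — contains both c and ~c.
All 6 branches close.
Every branch closed; the formula is unsatisfiable.

Unsatisfiable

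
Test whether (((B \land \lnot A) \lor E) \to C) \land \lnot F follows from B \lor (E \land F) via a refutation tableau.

No

Initial set: {T (B \lor (E \land F)); F ((((B \land \lnot A) \lor E) \to C) \land \lnot F)}.
T (B \lor (E \land F)): β-rule — branch into T B  //  T (E \land F).
  branch 1 (add T B):
    F ((((B \land \lnot A) \lor E) \to C) \land \lnot F): β-rule — branch into F (((B \land \lnot A) \lor E) \to C)  //  F \lnot F.
      branch 1.1 (add F (((B \land \lnot A) \lor E) \to C)):
        F (((B \land \lnot A) \lor E) \to C): α-rule — add T ((B \land \lnot A) \lor E), F C.
        T ((B \land \lnot A) \lor E): β-rule — branch into T (B \land \lnot A)  //  T E.
          branch 1.1.1 (add T (B \land \lnot A)):
            T (B \land \lnot A): α-rule — add T B, T \lnot A.
            ○ open, literals {A=false, B=true, C=false}.
          branch 1.1.2 (add T E):
            ○ open, literals {B=true, C=false, E=true}.
      branch 1.2 (add F \lnot F):
        ○ open, literals {B=true, F=true}.
  branch 2 (add T (E \land F)):
    T (E \land F): α-rule — add T E, T F.
    F ((((B \land \lnot A) \lor E) \to C) \land \lnot F): β-rule — branch into F (((B \land \lnot A) \lor E) \to C)  //  F \lnot F.
      branch 2.1 (add F (((B \land \lnot A) \lor E) \to C)):
        F (((B \land \lnot A) \lor E) \to C): α-rule — add T ((B \land \lnot A) \lor E), F C.
        T ((B \land \lnot A) \lor E): β-rule — branch into T (B \land \lnot A)  //  T E.
          branch 2.1.1 (add T (B \land \lnot A)):
            T (B \land \lnot A): α-rule — add T B, T \lnot A.
            ○ open, literals {A=false, B=true, C=false, E=true, F=true}.
          branch 2.1.2 (add T E):
            ○ open, literals {C=false, E=true, F=true}.
      branch 2.2 (add F \lnot F):
        ○ open, literals {E=true, F=true}.
0 branches closed, 6 open.
An open branch gives a countermodel: A=false, B=true, C=false (unmentioned atoms arbitrary); the premises hold there but the conclusion fails.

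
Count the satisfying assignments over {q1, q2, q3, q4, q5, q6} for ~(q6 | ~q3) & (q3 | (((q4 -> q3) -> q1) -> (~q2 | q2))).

Initial set: {(~(q6 | ~q3) & (q3 | (((q4 -> q3) -> q1) -> (~q2 | q2))))}.
(~(q6 | ~q3) & (q3 | (((q4 -> q3) -> q1) -> (~q2 | q2)))): α-rule — add ~(q6 | ~q3), (q3 | (((q4 -> q3) -> q1) -> (~q2 | q2))).
~(q6 | ~q3): α-rule — add ~q6, ~~q3.
(q3 | (((q4 -> q3) -> q1) -> (~q2 | q2))): β-rule — branch into q3  //  (((q4 -> q3) -> q1) -> (~q2 | q2)).
  branch 1 (add q3):
    ○ open, literals {q3=T, q6=F}.
  branch 2 (add (((q4 -> q3) -> q1) -> (~q2 | q2))):
    (((q4 -> q3) -> q1) -> (~q2 | q2)): β-rule — branch into ~((q4 -> q3) -> q1)  //  (~q2 | q2).
      branch 2.1 (add ~((q4 -> q3) -> q1)):
        ~((q4 -> q3) -> q1): α-rule — add (q4 -> q3), ~q1.
        (q4 -> q3): β-rule — branch into ~q4  //  q3.
          branch 2.1.1 (add ~q4):
            ○ open, literals {q1=F, q3=T, q4=F, q6=F}.
          branch 2.1.2 (add q3):
            ○ open, literals {q1=F, q3=T, q6=F}.
      branch 2.2 (add (~q2 | q2)):
        (~q2 | q2): β-rule — branch into ~q2  //  q2.
          branch 2.2.1 (add ~q2):
            ○ open, literals {q2=F, q3=T, q6=F}.
          branch 2.2.2 (add q2):
            ○ open, literals {q2=T, q3=T, q6=F}.
0 branches closed, 5 open.
Each open branch fixes some atoms; the unmentioned ones are free. Counting distinct full assignments: branch {q3=T, q6=F} (q1, q2, q4, q5) contributes 16 new; branch {q1=F, q3=T, q4=F, q6=F} (q2, q5) contributes 0 new; branch {q1=F, q3=T, q6=F} (q2, q4, q5) contributes 0 new; branch {q2=F, q3=T, q6=F} (q1, q4, q5) contributes 0 new; branch {q2=T, q3=T, q6=F} (q1, q4, q5) contributes 0 new. Total: 16.

16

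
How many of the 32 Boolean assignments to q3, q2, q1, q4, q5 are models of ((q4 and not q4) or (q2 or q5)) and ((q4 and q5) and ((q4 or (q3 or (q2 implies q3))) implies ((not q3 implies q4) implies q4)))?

Initial set: {(((q4 and not q4) or (q2 or q5)) and ((q4 and q5) and ((q4 or (q3 or (q2 implies q3))) implies ((not q3 implies q4) implies q4))))}.
(((q4 and not q4) or (q2 or q5)) and ((q4 and q5) and ((q4 or (q3 or (q2 implies q3))) implies ((not q3 implies q4) implies q4)))): α-rule — add ((q4 and not q4) or (q2 or q5)), ((q4 and q5) and ((q4 or (q3 or (q2 implies q3))) implies ((not q3 implies q4) implies q4))).
((q4 and q5) and ((q4 or (q3 or (q2 implies q3))) implies ((not q3 implies q4) implies q4))): α-rule — add (q4 and q5), ((q4 or (q3 or (q2 implies q3))) implies ((not q3 implies q4) implies q4)).
(q4 and q5): α-rule — add q4, q5.
((q4 and not q4) or (q2 or q5)): β-rule — branch into (q4 and not q4)  //  (q2 or q5).
  branch 1 (add (q4 and not q4)):
    (q4 and not q4): α-rule — add q4, not q4.
    × closes — contains both q4 and not q4.
  branch 2 (add (q2 or q5)):
    ((q4 or (q3 or (q2 implies q3))) implies ((not q3 implies q4) implies q4)): β-rule — branch into not (q4 or (q3 or (q2 implies q3)))  //  ((not q3 implies q4) implies q4).
      branch 2.1 (add not (q4 or (q3 or (q2 implies q3)))):
        not (q4 or (q3 or (q2 implies q3))): α-rule — add not q4, not (q3 or (q2 implies q3)).
        × closes — contains both q4 and not q4.
      branch 2.2 (add ((not q3 implies q4) implies q4)):
        (q2 or q5): β-rule — branch into q2  //  q5.
          branch 2.2.1 (add q2):
            ((not q3 implies q4) implies q4): β-rule — branch into not (not q3 implies q4)  //  q4.
              branch 2.2.1.1 (add not (not q3 implies q4)):
                not (not q3 implies q4): α-rule — add not q3, not q4.
                × closes — contains both q4 and not q4.
              branch 2.2.1.2 (add q4):
                ○ open, literals {q2=1, q4=1, q5=1}.
          branch 2.2.2 (add q5):
            ((not q3 implies q4) implies q4): β-rule — branch into not (not q3 implies q4)  //  q4.
              branch 2.2.2.1 (add not (not q3 implies q4)):
                not (not q3 implies q4): α-rule — add not q3, not q4.
                × closes — contains both q4 and not q4.
              branch 2.2.2.2 (add q4):
                ○ open, literals {q4=1, q5=1}.
4 branches closed, 2 open.
Each open branch fixes some atoms; the unmentioned ones are free. Counting distinct full assignments: branch {q2=1, q4=1, q5=1} (q3, q1) contributes 4 new; branch {q4=1, q5=1} (q3, q2, q1) contributes 4 new. Total: 8.

8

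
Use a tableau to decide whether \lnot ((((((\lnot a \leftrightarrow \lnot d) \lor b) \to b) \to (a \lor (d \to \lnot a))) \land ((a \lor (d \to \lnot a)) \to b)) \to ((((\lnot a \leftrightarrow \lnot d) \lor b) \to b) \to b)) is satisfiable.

Unsatisfiable

Initial set: {\lnot ((((((\lnot a \leftrightarrow \lnot d) \lor b) \to b) \to (a \lor (d \to \lnot a))) \land ((a \lor (d \to \lnot a)) \to b)) \to ((((\lnot a \leftrightarrow \lnot d) \lor b) \to b) \to b))}.
\lnot ((((((\lnot a \leftrightarrow \lnot d) \lor b) \to b) \to (a \lor (d \to \lnot a))) \land ((a \lor (d \to \lnot a)) \to b)) \to ((((\lnot a \leftrightarrow \lnot d) \lor b) \to b) \to b)): α-rule — add (((((\lnot a \leftrightarrow \lnot d) \lor b) \to b) \to (a \lor (d \to \lnot a))) \land ((a \lor (d \to \lnot a)) \to b)), \lnot ((((\lnot a \leftrightarrow \lnot d) \lor b) \to b) \to b).
(((((\lnot a \leftrightarrow \lnot d) \lor b) \to b) \to (a \lor (d \to \lnot a))) \land ((a \lor (d \to \lnot a)) \to b)): α-rule — add ((((\lnot a \leftrightarrow \lnot d) \lor b) \to b) \to (a \lor (d \to \lnot a))), ((a \lor (d \to \lnot a)) \to b).
\lnot ((((\lnot a \leftrightarrow \lnot d) \lor b) \to b) \to b): α-rule — add (((\lnot a \leftrightarrow \lnot d) \lor b) \to b), \lnot b.
((((\lnot a \leftrightarrow \lnot d) \lor b) \to b) \to (a \lor (d \to \lnot a))): β-rule — branch into \lnot (((\lnot a \leftrightarrow \lnot d) \lor b) \to b)  //  (a \lor (d \to \lnot a)).
  branch 1 (add \lnot (((\lnot a \leftrightarrow \lnot d) \lor b) \to b)):
    \lnot (((\lnot a \leftrightarrow \lnot d) \lor b) \to b): α-rule — add ((\lnot a \leftrightarrow \lnot d) \lor b), \lnot b.
    ((a \lor (d \to \lnot a)) \to b): β-rule — branch into \lnot (a \lor (d \to \lnot a))  //  b.
      branch 1.1 (add \lnot (a \lor (d \to \lnot a))):
        \lnot (a \lor (d \to \lnot a)): α-rule — add \lnot a, \lnot (d \to \lnot a).
        \lnot (d \to \lnot a): α-rule — add d, \lnot \lnot a.
        × closes — contains both a and \lnot a.
      branch 1.2 (add b):
        × closes — contains both b and \lnot b.
  branch 2 (add (a \lor (d \to \lnot a))):
    ((a \lor (d \to \lnot a)) \to b): β-rule — branch into \lnot (a \lor (d \to \lnot a))  //  b.
      branch 2.1 (add \lnot (a \lor (d \to \lnot a))):
        \lnot (a \lor (d \to \lnot a)): α-rule — add \lnot a, \lnot (d \to \lnot a).
        \lnot (d \to \lnot a): α-rule — add d, \lnot \lnot a.
        × closes — contains both a and \lnot a.
      branch 2.2 (add b):
        × closes — contains both b and \lnot b.
All 4 branches close.
Every branch closed; the formula is unsatisfiable.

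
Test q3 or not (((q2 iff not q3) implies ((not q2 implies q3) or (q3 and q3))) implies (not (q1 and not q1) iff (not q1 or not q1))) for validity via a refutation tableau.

Assume the negation and expand:
Initial set: {F (q3 or not (((q2 iff not q3) implies ((not q2 implies q3) or (q3 and q3))) implies (not (q1 and not q1) iff (not q1 or not q1))))}.
F (q3 or not (((q2 iff not q3) implies ((not q2 implies q3) or (q3 and q3))) implies (not (q1 and not q1) iff (not q1 or not q1)))): α-rule — add F q3, F not (((q2 iff not q3) implies ((not q2 implies q3) or (q3 and q3))) implies (not (q1 and not q1) iff (not q1 or not q1))).
F not (((q2 iff not q3) implies ((not q2 implies q3) or (q3 and q3))) implies (not (q1 and not q1) iff (not q1 or not q1))): β-rule — branch into F ((q2 iff not q3) implies ((not q2 implies q3) or (q3 and q3)))  //  T (not (q1 and not q1) iff (not q1 or not q1)).
  branch 1 (add F ((q2 iff not q3) implies ((not q2 implies q3) or (q3 and q3)))):
    F ((q2 iff not q3) implies ((not q2 implies q3) or (q3 and q3))): α-rule — add T (q2 iff not q3), F ((not q2 implies q3) or (q3 and q3)).
    F ((not q2 implies q3) or (q3 and q3)): α-rule — add F (not q2 implies q3), F (q3 and q3).
    F (not q2 implies q3): α-rule — add T not q2, F q3.
    T (q2 iff not q3): β-rule — branch into T q2, T not q3  //  F q2, F not q3.
      branch 1.1 (add T q2, T not q3):
        × closes — contains both q2 and not q2.
      branch 1.2 (add F q2, F not q3):
        × closes — contains both q3 and not q3.
  branch 2 (add T (not (q1 and not q1) iff (not q1 or not q1))):
    T (not (q1 and not q1) iff (not q1 or not q1)): β-rule — branch into T not (q1 and not q1), T (not q1 or not q1)  //  F not (q1 and not q1), F (not q1 or not q1).
      branch 2.1 (add T not (q1 and not q1), T (not q1 or not q1)):
        T not (q1 and not q1): β-rule — branch into F q1  //  F not q1.
          branch 2.1.1 (add F q1):
            T (not q1 or not q1): β-rule — branch into T not q1  //  T not q1.
              branch 2.1.1.1 (add T not q1):
                ○ open, literals {q1=false, q3=false}.
              branch 2.1.1.2 (add T not q1):
                ○ open, literals {q1=false, q3=false}.
          branch 2.1.2 (add F not q1):
            T (not q1 or not q1): β-rule — branch into T not q1  //  T not q1.
              branch 2.1.2.1 (add T not q1):
                × closes — contains both q1 and not q1.
              branch 2.1.2.2 (add T not q1):
                × closes — contains both q1 and not q1.
      branch 2.2 (add F not (q1 and not q1), F (not q1 or not q1)):
        F not (q1 and not q1): α-rule — add T q1, T not q1.
        × closes — contains both q1 and not q1.
5 branches closed, 2 open.
An open branch gives a countermodel: q1=false, q3=false (unmentioned atoms arbitrary); under it the original formula is false.

Not valid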